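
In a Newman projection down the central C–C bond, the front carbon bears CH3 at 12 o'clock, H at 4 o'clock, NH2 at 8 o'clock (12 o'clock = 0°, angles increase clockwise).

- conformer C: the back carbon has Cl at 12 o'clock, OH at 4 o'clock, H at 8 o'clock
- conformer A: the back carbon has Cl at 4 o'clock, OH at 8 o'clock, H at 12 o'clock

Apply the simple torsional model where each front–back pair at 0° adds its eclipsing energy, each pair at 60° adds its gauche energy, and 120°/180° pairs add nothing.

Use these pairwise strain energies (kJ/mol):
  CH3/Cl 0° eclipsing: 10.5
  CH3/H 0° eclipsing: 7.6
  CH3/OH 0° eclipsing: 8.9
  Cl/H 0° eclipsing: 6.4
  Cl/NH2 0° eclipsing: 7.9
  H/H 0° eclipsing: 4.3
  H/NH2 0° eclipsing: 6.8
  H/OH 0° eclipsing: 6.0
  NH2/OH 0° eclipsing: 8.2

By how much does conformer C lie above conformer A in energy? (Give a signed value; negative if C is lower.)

C (eclipsed): CH3(0°)/Cl(0°) eclipsed 10.5; H(120°)/OH(120°) eclipsed 6.0; NH2(240°)/H(240°) eclipsed 6.8 → 23.3 kJ/mol.
A (eclipsed): CH3(0°)/H(0°) eclipsed 7.6; H(120°)/Cl(120°) eclipsed 6.4; NH2(240°)/OH(240°) eclipsed 8.2 → 22.2 kJ/mol.
E(C) − E(A) = 23.3 − 22.2 = +1.1 kJ/mol.

+1.1 kJ/mol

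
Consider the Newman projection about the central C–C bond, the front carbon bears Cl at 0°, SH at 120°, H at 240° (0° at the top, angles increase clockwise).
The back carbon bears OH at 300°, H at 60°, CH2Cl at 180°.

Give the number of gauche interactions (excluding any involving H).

2

Non-H gauche pairs: Cl(0°)/OH(300°); SH(120°)/CH2Cl(180°) — 2 interactions.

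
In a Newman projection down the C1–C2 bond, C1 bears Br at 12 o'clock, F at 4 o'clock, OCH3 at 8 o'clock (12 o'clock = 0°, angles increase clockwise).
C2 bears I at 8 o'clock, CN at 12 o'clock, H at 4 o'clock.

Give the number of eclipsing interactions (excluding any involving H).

Non-H eclipsing pairs: Br(0°)/CN(0°); OCH3(240°)/I(240°) — 2 interactions.

2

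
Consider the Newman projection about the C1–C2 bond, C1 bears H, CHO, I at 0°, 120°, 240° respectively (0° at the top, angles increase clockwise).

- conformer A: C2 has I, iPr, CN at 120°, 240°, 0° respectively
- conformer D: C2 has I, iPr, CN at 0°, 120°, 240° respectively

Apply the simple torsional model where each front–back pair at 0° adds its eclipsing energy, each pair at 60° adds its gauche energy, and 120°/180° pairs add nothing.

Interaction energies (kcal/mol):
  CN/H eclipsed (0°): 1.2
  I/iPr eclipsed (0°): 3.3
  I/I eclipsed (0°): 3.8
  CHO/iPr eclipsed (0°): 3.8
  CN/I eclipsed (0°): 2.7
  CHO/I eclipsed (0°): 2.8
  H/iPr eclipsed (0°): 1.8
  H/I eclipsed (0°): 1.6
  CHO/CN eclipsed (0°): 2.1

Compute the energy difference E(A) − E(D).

-0.8 kcal/mol

A is eclipsed. H at 0° is eclipsed with CN at 0° (1.2); CHO at 120° is eclipsed with I at 120° (2.8); I at 240° is eclipsed with iPr at 240° (3.3). Total 7.3 kcal/mol.
D is eclipsed. H at 0° is eclipsed with I at 0° (1.6); CHO at 120° is eclipsed with iPr at 120° (3.8); I at 240° is eclipsed with CN at 240° (2.7). Total 8.1 kcal/mol.
E(A) − E(D) = 7.3 − 8.1 = -0.8 kcal/mol.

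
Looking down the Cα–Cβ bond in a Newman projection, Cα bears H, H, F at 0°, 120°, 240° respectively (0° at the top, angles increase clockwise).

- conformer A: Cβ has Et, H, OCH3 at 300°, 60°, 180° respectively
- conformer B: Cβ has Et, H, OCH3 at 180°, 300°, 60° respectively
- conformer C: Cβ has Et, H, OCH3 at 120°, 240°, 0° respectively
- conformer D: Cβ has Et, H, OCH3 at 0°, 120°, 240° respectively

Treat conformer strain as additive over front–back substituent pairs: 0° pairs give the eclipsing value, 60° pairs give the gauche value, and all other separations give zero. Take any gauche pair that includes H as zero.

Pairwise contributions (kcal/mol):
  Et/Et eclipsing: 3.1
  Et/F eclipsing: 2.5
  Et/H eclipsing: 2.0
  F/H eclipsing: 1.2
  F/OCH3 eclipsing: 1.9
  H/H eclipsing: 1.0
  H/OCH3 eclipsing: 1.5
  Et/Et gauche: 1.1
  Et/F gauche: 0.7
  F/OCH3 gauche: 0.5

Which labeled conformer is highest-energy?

D

A is staggered. F at 240° is gauche with Et at 300° (0.7); F at 240° is gauche with OCH3 at 180° (0.5). Total 1.2 kcal/mol.
B is staggered. F at 240° is gauche with Et at 180° (0.7). Total 0.7 kcal/mol.
C is eclipsed. H at 0° is eclipsed with OCH3 at 0° (1.5); H at 120° is eclipsed with Et at 120° (2.0); F at 240° is eclipsed with H at 240° (1.2). Total 4.7 kcal/mol.
D is eclipsed. H at 0° is eclipsed with Et at 0° (2.0); H at 120° is eclipsed with H at 120° (1.0); F at 240° is eclipsed with OCH3 at 240° (1.9). Total 4.9 kcal/mol.
D has the highest total (4.9 kcal/mol).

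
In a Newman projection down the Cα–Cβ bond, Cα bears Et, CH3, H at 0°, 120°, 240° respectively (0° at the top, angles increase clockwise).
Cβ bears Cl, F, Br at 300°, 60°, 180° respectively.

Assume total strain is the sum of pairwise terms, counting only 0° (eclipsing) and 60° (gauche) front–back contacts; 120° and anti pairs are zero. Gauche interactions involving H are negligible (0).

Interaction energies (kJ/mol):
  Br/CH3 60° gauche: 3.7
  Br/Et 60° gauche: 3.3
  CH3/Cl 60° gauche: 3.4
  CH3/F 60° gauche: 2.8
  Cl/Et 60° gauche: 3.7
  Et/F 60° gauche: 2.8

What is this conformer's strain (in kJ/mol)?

This conformer is staggered. Et at 0° is gauche with Cl at 300° (3.7); Et at 0° is gauche with F at 60° (2.8); CH3 at 120° is gauche with F at 60° (2.8); CH3 at 120° is gauche with Br at 180° (3.7). Total 13.0 kJ/mol.

13.0 kJ/mol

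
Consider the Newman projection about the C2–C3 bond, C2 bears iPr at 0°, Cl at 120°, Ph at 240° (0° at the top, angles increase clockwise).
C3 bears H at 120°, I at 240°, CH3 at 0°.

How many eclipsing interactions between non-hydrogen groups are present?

Non-H eclipsing pairs: iPr(0°)/CH3(0°); Ph(240°)/I(240°) — 2 interactions.

2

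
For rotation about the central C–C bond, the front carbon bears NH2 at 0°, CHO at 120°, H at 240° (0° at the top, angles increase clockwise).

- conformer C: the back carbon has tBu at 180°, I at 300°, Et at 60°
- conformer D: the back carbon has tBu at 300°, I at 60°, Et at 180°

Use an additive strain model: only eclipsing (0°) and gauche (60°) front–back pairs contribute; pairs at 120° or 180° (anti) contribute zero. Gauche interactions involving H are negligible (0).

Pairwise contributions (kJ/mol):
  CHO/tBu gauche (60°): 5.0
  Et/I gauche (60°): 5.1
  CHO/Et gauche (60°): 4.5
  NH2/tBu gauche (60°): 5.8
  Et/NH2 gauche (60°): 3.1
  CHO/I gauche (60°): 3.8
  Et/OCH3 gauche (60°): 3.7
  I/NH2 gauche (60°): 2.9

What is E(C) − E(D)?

C (staggered): NH2–I gauche, NH2–Et gauche, CHO–tBu gauche, CHO–Et gauche; 2.9 + 3.1 + 5.0 + 4.5 = 15.5 kJ/mol.
D (staggered): NH2–tBu gauche, NH2–I gauche, CHO–I gauche, CHO–Et gauche; 5.8 + 2.9 + 3.8 + 4.5 = 17.0 kJ/mol.
E(C) − E(D) = 15.5 − 17.0 = -1.5 kJ/mol.

-1.5 kJ/mol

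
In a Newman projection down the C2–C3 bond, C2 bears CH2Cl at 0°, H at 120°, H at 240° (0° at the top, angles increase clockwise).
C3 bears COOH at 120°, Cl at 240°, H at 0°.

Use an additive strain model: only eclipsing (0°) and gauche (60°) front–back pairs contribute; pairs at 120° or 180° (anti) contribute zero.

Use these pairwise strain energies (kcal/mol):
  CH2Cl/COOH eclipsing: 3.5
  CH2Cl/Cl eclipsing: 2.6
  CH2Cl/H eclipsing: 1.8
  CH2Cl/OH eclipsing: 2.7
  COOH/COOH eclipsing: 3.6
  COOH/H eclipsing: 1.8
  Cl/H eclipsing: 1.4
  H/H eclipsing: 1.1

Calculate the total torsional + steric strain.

5.0 kcal/mol

This conformer (eclipsed): CH2Cl(0°)/H(0°) eclipsed 1.8; H(120°)/COOH(120°) eclipsed 1.8; H(240°)/Cl(240°) eclipsed 1.4 → 5.0 kcal/mol.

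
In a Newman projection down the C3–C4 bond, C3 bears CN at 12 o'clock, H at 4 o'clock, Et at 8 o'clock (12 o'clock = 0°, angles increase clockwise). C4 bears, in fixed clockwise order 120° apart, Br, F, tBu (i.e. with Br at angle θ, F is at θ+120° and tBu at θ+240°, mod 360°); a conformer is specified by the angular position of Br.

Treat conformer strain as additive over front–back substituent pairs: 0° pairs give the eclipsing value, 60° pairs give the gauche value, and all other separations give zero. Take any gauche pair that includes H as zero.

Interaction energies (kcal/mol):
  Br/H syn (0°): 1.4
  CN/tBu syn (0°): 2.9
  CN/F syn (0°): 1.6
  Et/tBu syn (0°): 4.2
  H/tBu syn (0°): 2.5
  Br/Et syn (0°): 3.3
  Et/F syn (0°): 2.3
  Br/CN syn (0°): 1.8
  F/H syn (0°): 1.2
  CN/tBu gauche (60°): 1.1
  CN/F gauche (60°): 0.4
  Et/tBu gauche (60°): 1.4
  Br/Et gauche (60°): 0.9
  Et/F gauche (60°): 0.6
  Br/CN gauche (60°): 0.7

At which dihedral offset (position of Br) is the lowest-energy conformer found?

Br at 0° (eclipsed): CN(0°)/Br(0°) eclipsed 1.8; H(120°)/F(120°) eclipsed 1.2; Et(240°)/tBu(240°) eclipsed 4.2 → 7.2 kcal/mol.
Br at 60° (staggered): CN(0°)/Br(60°) gauche 0.7; CN(0°)/tBu(300°) gauche 1.1; Et(240°)/F(180°) gauche 0.6; Et(240°)/tBu(300°) gauche 1.4 → 3.8 kcal/mol.
Br at 120° (eclipsed): CN(0°)/tBu(0°) eclipsed 2.9; H(120°)/Br(120°) eclipsed 1.4; Et(240°)/F(240°) eclipsed 2.3 → 6.6 kcal/mol.
Br at 180° (staggered): CN(0°)/F(300°) gauche 0.4; CN(0°)/tBu(60°) gauche 1.1; Et(240°)/Br(180°) gauche 0.9; Et(240°)/F(300°) gauche 0.6 → 3.0 kcal/mol.
Br at 240° (eclipsed): CN(0°)/F(0°) eclipsed 1.6; H(120°)/tBu(120°) eclipsed 2.5; Et(240°)/Br(240°) eclipsed 3.3 → 7.4 kcal/mol.
Br at 300° (staggered): CN(0°)/Br(300°) gauche 0.7; CN(0°)/F(60°) gauche 0.4; Et(240°)/Br(300°) gauche 0.9; Et(240°)/tBu(180°) gauche 1.4 → 3.4 kcal/mol.
The minimum (3.0 kcal/mol) occurs with Br at 180°.

180°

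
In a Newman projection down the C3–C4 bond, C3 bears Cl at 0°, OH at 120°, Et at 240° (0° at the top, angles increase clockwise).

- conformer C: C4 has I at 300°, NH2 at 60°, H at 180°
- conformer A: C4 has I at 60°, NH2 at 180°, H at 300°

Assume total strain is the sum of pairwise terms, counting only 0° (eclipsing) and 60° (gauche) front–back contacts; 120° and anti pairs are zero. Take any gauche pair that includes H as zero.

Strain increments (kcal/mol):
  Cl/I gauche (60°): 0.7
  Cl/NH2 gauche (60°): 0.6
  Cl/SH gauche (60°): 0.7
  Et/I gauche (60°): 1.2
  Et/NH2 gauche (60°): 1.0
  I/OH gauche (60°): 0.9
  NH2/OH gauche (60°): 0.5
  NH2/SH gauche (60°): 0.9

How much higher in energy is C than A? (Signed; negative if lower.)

C (staggered): Cl–I gauche, Cl–NH2 gauche, OH–NH2 gauche, Et–I gauche; 0.7 + 0.6 + 0.5 + 1.2 = 3.0 kcal/mol.
A (staggered): Cl–I gauche, OH–I gauche, OH–NH2 gauche, Et–NH2 gauche; 0.7 + 0.9 + 0.5 + 1.0 = 3.1 kcal/mol.
E(C) − E(A) = 3.0 − 3.1 = -0.1 kcal/mol.

-0.1 kcal/mol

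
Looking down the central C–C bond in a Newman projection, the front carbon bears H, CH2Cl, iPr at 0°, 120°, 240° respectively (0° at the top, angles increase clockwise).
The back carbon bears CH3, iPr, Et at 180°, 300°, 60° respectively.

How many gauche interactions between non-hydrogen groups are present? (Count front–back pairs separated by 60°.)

Non-H gauche pairs: CH2Cl(120°)/CH3(180°); CH2Cl(120°)/Et(60°); iPr(240°)/CH3(180°); iPr(240°)/iPr(300°) — 4 interactions.

4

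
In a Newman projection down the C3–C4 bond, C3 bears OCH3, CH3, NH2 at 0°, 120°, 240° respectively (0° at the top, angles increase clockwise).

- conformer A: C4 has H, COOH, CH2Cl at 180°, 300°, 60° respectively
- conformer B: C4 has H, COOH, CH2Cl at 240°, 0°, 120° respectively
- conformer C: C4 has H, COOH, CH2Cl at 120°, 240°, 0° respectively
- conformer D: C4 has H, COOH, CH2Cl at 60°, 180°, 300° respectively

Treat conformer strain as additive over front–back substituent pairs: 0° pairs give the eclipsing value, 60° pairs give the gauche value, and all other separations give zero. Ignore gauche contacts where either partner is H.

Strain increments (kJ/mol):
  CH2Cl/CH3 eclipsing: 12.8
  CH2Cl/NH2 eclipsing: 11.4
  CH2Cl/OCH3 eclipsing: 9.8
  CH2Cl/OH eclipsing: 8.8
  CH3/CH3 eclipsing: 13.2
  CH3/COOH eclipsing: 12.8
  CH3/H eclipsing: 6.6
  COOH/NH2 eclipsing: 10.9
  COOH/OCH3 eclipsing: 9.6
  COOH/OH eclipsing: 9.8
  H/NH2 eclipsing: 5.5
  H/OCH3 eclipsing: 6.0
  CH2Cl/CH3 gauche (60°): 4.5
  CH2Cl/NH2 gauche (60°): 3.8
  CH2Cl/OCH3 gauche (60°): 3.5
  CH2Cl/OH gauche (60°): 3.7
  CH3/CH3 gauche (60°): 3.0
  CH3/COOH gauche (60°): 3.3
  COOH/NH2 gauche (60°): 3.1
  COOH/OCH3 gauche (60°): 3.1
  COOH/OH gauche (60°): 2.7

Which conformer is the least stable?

B

A (staggered): OCH3(0°)/COOH(300°) gauche 3.1; OCH3(0°)/CH2Cl(60°) gauche 3.5; CH3(120°)/CH2Cl(60°) gauche 4.5; NH2(240°)/COOH(300°) gauche 3.1 → 14.2 kJ/mol.
B (eclipsed): OCH3(0°)/COOH(0°) eclipsed 9.6; CH3(120°)/CH2Cl(120°) eclipsed 12.8; NH2(240°)/H(240°) eclipsed 5.5 → 27.9 kJ/mol.
C (eclipsed): OCH3(0°)/CH2Cl(0°) eclipsed 9.8; CH3(120°)/H(120°) eclipsed 6.6; NH2(240°)/COOH(240°) eclipsed 10.9 → 27.3 kJ/mol.
D (staggered): OCH3(0°)/CH2Cl(300°) gauche 3.5; CH3(120°)/COOH(180°) gauche 3.3; NH2(240°)/COOH(180°) gauche 3.1; NH2(240°)/CH2Cl(300°) gauche 3.8 → 13.7 kJ/mol.
B has the highest total (27.9 kJ/mol).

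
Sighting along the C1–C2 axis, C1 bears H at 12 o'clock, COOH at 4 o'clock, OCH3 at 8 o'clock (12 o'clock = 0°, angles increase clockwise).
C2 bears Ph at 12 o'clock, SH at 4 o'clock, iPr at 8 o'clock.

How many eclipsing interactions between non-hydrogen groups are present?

Non-H eclipsing pairs: COOH(120°)/SH(120°); OCH3(240°)/iPr(240°) — 2 interactions.

2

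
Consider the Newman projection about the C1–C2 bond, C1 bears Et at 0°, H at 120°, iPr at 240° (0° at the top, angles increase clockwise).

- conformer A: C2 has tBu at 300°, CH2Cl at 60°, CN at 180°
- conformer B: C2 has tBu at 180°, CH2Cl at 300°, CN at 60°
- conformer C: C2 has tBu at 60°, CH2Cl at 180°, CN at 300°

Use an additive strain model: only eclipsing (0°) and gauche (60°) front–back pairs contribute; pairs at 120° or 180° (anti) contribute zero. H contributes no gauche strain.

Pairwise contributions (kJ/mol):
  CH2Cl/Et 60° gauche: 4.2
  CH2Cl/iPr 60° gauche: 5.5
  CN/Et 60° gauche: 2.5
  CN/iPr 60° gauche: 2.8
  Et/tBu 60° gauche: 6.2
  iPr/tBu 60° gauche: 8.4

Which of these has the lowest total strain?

C

A (staggered): Et(0°)/tBu(300°) gauche 6.2; Et(0°)/CH2Cl(60°) gauche 4.2; iPr(240°)/tBu(300°) gauche 8.4; iPr(240°)/CN(180°) gauche 2.8 → 21.6 kJ/mol.
B (staggered): Et(0°)/CH2Cl(300°) gauche 4.2; Et(0°)/CN(60°) gauche 2.5; iPr(240°)/tBu(180°) gauche 8.4; iPr(240°)/CH2Cl(300°) gauche 5.5 → 20.6 kJ/mol.
C (staggered): Et(0°)/tBu(60°) gauche 6.2; Et(0°)/CN(300°) gauche 2.5; iPr(240°)/CH2Cl(180°) gauche 5.5; iPr(240°)/CN(300°) gauche 2.8 → 17.0 kJ/mol.
C has the lowest total (17.0 kJ/mol).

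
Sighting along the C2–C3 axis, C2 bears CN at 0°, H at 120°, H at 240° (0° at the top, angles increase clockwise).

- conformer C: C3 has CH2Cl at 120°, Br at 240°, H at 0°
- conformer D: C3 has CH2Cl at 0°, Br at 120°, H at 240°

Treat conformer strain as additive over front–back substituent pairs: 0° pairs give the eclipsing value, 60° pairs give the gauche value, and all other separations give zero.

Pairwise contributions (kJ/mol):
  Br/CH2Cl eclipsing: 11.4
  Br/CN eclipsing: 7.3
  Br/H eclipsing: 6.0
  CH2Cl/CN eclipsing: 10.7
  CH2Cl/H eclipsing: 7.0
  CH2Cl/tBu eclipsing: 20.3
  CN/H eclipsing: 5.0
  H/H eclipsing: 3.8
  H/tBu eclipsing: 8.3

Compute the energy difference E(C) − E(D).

C (eclipsed): CN–H eclipsed, H–CH2Cl eclipsed, H–Br eclipsed; 5.0 + 7.0 + 6.0 = 18.0 kJ/mol.
D (eclipsed): CN–CH2Cl eclipsed, H–Br eclipsed, H–H eclipsed; 10.7 + 6.0 + 3.8 = 20.5 kJ/mol.
E(C) − E(D) = 18.0 − 20.5 = -2.5 kJ/mol.

-2.5 kJ/mol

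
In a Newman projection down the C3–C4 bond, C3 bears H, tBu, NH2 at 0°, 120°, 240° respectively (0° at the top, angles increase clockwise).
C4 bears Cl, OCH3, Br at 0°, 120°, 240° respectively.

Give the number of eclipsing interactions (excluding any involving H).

2

Non-H eclipsing pairs: tBu(120°)/OCH3(120°); NH2(240°)/Br(240°) — 2 interactions.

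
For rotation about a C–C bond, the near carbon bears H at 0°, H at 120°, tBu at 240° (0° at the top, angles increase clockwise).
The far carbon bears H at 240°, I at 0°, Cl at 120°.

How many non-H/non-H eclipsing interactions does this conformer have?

Every eclipsing pair involves H, so the count is 0.

0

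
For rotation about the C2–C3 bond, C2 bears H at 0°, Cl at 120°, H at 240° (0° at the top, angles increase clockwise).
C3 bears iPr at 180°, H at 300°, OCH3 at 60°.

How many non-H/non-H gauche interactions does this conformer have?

Non-H gauche pairs: Cl(120°)/iPr(180°); Cl(120°)/OCH3(60°) — 2 interactions.

2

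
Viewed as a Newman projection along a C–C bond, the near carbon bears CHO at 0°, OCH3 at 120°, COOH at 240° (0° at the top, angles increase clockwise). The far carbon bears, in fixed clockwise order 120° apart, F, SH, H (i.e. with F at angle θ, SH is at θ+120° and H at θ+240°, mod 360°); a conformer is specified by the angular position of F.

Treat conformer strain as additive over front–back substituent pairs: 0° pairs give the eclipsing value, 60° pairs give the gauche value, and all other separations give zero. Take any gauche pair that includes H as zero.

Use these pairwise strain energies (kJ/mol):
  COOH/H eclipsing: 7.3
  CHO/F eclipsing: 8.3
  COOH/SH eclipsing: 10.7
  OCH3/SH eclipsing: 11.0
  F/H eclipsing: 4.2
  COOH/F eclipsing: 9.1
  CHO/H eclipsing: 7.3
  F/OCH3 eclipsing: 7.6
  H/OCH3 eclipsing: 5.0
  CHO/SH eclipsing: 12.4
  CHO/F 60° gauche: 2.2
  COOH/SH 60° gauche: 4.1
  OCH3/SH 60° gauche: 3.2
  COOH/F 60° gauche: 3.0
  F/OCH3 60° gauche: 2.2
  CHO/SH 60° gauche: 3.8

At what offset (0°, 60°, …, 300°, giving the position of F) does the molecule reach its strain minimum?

F at 0° (eclipsed): CHO–F eclipsed, OCH3–SH eclipsed, COOH–H eclipsed; 8.3 + 11.0 + 7.3 = 26.6 kJ/mol.
F at 60° (staggered): CHO–F gauche, OCH3–F gauche, OCH3–SH gauche, COOH–SH gauche; 2.2 + 2.2 + 3.2 + 4.1 = 11.7 kJ/mol.
F at 120° (eclipsed): CHO–H eclipsed, OCH3–F eclipsed, COOH–SH eclipsed; 7.3 + 7.6 + 10.7 = 25.6 kJ/mol.
F at 180° (staggered): CHO–SH gauche, OCH3–F gauche, COOH–F gauche, COOH–SH gauche; 3.8 + 2.2 + 3.0 + 4.1 = 13.1 kJ/mol.
F at 240° (eclipsed): CHO–SH eclipsed, OCH3–H eclipsed, COOH–F eclipsed; 12.4 + 5.0 + 9.1 = 26.5 kJ/mol.
F at 300° (staggered): CHO–F gauche, CHO–SH gauche, OCH3–SH gauche, COOH–F gauche; 2.2 + 3.8 + 3.2 + 3.0 = 12.2 kJ/mol.
The minimum (11.7 kJ/mol) occurs with F at 60°.

60°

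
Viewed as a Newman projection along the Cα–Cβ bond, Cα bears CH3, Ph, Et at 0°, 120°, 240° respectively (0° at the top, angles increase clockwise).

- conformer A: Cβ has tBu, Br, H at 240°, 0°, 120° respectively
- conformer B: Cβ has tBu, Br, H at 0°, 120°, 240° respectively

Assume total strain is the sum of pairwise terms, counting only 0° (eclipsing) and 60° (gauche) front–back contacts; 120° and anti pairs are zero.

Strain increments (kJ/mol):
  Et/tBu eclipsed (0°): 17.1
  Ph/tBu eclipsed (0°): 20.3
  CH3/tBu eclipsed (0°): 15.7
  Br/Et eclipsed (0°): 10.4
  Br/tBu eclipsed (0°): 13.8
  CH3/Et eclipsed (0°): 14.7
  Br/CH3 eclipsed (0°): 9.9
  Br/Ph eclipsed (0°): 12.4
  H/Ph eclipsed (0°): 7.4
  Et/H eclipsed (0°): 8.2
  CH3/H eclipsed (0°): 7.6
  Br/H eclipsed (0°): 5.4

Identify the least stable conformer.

A (eclipsed): CH3(0°)/Br(0°) eclipsed 9.9; Ph(120°)/H(120°) eclipsed 7.4; Et(240°)/tBu(240°) eclipsed 17.1 → 34.4 kJ/mol.
B (eclipsed): CH3(0°)/tBu(0°) eclipsed 15.7; Ph(120°)/Br(120°) eclipsed 12.4; Et(240°)/H(240°) eclipsed 8.2 → 36.3 kJ/mol.
B has the highest total (36.3 kJ/mol).

B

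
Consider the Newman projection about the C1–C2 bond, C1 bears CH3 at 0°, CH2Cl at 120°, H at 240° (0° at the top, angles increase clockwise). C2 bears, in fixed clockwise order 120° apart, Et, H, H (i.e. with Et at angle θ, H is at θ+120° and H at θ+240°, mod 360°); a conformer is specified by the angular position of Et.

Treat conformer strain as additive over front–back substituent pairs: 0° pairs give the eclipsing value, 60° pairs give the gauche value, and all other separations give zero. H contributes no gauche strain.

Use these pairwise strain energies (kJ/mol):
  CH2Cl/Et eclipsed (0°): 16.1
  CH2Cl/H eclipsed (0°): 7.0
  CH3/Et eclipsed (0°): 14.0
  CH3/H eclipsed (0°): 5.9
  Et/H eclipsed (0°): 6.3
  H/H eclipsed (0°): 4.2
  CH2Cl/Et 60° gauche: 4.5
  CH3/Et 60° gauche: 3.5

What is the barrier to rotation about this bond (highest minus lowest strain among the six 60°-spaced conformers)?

22.7 kJ/mol

Et at 0° is eclipsed. CH3 at 0° is eclipsed with Et at 0° (14.0); CH2Cl at 120° is eclipsed with H at 120° (7.0); H at 240° is eclipsed with H at 240° (4.2). Total 25.2 kJ/mol.
Et at 60° is staggered. CH3 at 0° is gauche with Et at 60° (3.5); CH2Cl at 120° is gauche with Et at 60° (4.5). Total 8.0 kJ/mol.
Et at 120° is eclipsed. CH3 at 0° is eclipsed with H at 0° (5.9); CH2Cl at 120° is eclipsed with Et at 120° (16.1); H at 240° is eclipsed with H at 240° (4.2). Total 26.2 kJ/mol.
Et at 180° is staggered. CH2Cl at 120° is gauche with Et at 180° (4.5). Total 4.5 kJ/mol.
Et at 240° is eclipsed. CH3 at 0° is eclipsed with H at 0° (5.9); CH2Cl at 120° is eclipsed with H at 120° (7.0); H at 240° is eclipsed with Et at 240° (6.3). Total 19.2 kJ/mol.
Et at 300° is staggered. CH3 at 0° is gauche with Et at 300° (3.5). Total 3.5 kJ/mol.
Max at 120° (26.2 kJ/mol), min at 300° (3.5 kJ/mol); barrier = 22.7 kJ/mol.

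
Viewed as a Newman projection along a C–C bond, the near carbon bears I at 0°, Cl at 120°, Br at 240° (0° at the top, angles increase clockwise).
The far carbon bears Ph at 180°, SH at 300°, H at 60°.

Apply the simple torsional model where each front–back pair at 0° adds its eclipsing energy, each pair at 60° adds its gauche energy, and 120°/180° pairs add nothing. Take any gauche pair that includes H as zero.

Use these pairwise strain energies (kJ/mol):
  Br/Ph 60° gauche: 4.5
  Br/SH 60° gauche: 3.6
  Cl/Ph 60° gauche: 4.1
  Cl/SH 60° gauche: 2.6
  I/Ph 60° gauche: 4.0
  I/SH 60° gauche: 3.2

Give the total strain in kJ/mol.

15.4 kJ/mol

This conformer (staggered): I(0°)/SH(300°) gauche 3.2; Cl(120°)/Ph(180°) gauche 4.1; Br(240°)/Ph(180°) gauche 4.5; Br(240°)/SH(300°) gauche 3.6 → 15.4 kJ/mol.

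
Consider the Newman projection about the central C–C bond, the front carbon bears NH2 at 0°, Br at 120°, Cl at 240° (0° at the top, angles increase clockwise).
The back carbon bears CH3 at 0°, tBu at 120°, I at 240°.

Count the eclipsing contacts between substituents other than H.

Non-H eclipsing pairs: NH2(0°)/CH3(0°); Br(120°)/tBu(120°); Cl(240°)/I(240°) — 3 interactions.

3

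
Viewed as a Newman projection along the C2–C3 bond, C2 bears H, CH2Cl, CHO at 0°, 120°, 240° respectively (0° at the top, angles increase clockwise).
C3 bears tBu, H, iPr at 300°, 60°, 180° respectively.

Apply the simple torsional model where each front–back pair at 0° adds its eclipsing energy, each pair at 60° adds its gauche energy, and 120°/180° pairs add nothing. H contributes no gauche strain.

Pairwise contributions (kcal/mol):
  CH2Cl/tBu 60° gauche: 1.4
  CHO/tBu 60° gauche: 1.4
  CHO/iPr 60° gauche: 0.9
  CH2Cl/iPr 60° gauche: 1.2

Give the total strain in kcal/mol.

3.5 kcal/mol

This conformer is staggered. CH2Cl at 120° is gauche with iPr at 180° (1.2); CHO at 240° is gauche with tBu at 300° (1.4); CHO at 240° is gauche with iPr at 180° (0.9). Total 3.5 kcal/mol.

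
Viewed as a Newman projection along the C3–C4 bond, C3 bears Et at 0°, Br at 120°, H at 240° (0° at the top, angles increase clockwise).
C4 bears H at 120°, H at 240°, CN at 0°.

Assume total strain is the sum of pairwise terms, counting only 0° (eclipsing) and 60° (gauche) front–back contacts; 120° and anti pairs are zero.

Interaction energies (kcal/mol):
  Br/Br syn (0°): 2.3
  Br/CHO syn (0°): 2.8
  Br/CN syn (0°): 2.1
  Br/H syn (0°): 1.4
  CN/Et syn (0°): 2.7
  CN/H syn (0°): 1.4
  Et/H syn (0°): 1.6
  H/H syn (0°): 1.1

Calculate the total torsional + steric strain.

5.2 kcal/mol

This conformer (eclipsed): Et–CN eclipsed, Br–H eclipsed, H–H eclipsed; 2.7 + 1.4 + 1.1 = 5.2 kcal/mol.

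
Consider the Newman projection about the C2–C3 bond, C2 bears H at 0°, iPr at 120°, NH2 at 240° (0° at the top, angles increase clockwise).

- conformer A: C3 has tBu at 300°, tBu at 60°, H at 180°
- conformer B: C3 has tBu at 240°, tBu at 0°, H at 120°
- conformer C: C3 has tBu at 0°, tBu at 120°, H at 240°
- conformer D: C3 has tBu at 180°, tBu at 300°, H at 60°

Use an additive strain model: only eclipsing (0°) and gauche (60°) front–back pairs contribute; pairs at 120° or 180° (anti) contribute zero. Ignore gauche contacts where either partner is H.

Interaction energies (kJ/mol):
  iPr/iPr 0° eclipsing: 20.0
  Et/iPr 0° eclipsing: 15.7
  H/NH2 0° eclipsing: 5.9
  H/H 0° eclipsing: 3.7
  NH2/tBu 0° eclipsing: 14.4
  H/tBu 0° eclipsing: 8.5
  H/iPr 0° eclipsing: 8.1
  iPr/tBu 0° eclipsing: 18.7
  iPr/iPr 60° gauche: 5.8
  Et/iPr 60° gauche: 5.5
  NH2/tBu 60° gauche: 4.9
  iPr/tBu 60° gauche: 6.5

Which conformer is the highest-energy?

A (staggered): iPr–tBu gauche, NH2–tBu gauche; 6.5 + 4.9 = 11.4 kJ/mol.
B (eclipsed): H–tBu eclipsed, iPr–H eclipsed, NH2–tBu eclipsed; 8.5 + 8.1 + 14.4 = 31.0 kJ/mol.
C (eclipsed): H–tBu eclipsed, iPr–tBu eclipsed, NH2–H eclipsed; 8.5 + 18.7 + 5.9 = 33.1 kJ/mol.
D (staggered): iPr–tBu gauche, NH2–tBu gauche, NH2–tBu gauche; 6.5 + 4.9 + 4.9 = 16.3 kJ/mol.
C has the highest total (33.1 kJ/mol).

C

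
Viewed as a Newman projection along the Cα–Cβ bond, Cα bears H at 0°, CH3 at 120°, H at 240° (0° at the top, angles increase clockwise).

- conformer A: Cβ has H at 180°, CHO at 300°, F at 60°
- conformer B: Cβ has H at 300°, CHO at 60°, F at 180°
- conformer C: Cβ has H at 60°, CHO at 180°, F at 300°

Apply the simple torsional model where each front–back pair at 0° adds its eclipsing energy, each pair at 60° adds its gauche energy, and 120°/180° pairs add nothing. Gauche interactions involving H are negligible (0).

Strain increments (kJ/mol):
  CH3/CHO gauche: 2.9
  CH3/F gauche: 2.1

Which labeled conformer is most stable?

A

A is staggered. CH3 at 120° is gauche with F at 60° (2.1). Total 2.1 kJ/mol.
B is staggered. CH3 at 120° is gauche with CHO at 60° (2.9); CH3 at 120° is gauche with F at 180° (2.1). Total 5.0 kJ/mol.
C is staggered. CH3 at 120° is gauche with CHO at 180° (2.9). Total 2.9 kJ/mol.
A has the lowest total (2.1 kJ/mol).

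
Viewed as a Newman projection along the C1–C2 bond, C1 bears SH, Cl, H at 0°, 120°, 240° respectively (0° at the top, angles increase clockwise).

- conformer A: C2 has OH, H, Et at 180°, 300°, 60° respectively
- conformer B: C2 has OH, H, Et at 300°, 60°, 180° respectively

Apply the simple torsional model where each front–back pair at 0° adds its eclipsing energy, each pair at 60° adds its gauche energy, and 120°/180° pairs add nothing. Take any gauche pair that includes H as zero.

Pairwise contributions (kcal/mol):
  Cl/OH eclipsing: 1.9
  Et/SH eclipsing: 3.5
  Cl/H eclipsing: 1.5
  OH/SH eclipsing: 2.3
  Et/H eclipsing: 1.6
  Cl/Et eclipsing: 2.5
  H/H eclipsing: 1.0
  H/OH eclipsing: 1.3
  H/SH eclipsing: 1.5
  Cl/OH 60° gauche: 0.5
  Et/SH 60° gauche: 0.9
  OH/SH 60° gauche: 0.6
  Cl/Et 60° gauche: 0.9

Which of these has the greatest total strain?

A (staggered): SH–Et gauche, Cl–OH gauche, Cl–Et gauche; 0.9 + 0.5 + 0.9 = 2.3 kcal/mol.
B (staggered): SH–OH gauche, Cl–Et gauche; 0.6 + 0.9 = 1.5 kcal/mol.
A has the highest total (2.3 kcal/mol).

A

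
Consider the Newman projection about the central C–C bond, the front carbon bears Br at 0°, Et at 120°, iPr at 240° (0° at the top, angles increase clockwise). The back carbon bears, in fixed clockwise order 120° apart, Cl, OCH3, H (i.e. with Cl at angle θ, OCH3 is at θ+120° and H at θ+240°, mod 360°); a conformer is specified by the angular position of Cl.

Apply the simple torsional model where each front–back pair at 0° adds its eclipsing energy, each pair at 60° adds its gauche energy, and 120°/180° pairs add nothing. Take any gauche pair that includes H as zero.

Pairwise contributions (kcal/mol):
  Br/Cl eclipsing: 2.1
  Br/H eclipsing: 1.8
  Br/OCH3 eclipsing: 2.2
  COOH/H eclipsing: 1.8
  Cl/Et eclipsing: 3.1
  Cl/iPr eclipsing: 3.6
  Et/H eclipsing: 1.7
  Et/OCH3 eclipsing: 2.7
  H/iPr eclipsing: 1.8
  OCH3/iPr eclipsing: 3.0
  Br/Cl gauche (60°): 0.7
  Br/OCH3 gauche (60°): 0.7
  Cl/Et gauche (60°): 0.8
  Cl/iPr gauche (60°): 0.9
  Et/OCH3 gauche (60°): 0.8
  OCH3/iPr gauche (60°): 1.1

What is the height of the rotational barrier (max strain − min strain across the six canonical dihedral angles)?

4.8 kcal/mol

Cl at 0° is eclipsed. Br at 0° is eclipsed with Cl at 0° (2.1); Et at 120° is eclipsed with OCH3 at 120° (2.7); iPr at 240° is eclipsed with H at 240° (1.8). Total 6.6 kcal/mol.
Cl at 60° is staggered. Br at 0° is gauche with Cl at 60° (0.7); Et at 120° is gauche with Cl at 60° (0.8); Et at 120° is gauche with OCH3 at 180° (0.8); iPr at 240° is gauche with OCH3 at 180° (1.1). Total 3.4 kcal/mol.
Cl at 120° is eclipsed. Br at 0° is eclipsed with H at 0° (1.8); Et at 120° is eclipsed with Cl at 120° (3.1); iPr at 240° is eclipsed with OCH3 at 240° (3.0). Total 7.9 kcal/mol.
Cl at 180° is staggered. Br at 0° is gauche with OCH3 at 300° (0.7); Et at 120° is gauche with Cl at 180° (0.8); iPr at 240° is gauche with Cl at 180° (0.9); iPr at 240° is gauche with OCH3 at 300° (1.1). Total 3.5 kcal/mol.
Cl at 240° is eclipsed. Br at 0° is eclipsed with OCH3 at 0° (2.2); Et at 120° is eclipsed with H at 120° (1.7); iPr at 240° is eclipsed with Cl at 240° (3.6). Total 7.5 kcal/mol.
Cl at 300° is staggered. Br at 0° is gauche with Cl at 300° (0.7); Br at 0° is gauche with OCH3 at 60° (0.7); Et at 120° is gauche with OCH3 at 60° (0.8); iPr at 240° is gauche with Cl at 300° (0.9). Total 3.1 kcal/mol.
Max at 120° (7.9 kcal/mol), min at 300° (3.1 kcal/mol); barrier = 4.8 kcal/mol.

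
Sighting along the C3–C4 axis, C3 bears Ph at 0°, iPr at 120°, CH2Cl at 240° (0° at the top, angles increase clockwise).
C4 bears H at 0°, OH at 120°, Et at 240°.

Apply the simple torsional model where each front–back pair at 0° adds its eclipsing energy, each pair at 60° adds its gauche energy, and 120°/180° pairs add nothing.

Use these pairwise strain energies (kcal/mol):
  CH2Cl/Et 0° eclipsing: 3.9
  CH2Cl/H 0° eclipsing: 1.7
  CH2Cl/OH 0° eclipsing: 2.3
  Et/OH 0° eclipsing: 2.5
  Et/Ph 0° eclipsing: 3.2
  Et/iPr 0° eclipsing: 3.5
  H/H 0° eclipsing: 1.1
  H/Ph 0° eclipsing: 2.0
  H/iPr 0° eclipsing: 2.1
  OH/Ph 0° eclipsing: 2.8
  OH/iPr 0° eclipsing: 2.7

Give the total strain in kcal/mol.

This conformer is eclipsed. Ph at 0° is eclipsed with H at 0° (2.0); iPr at 120° is eclipsed with OH at 120° (2.7); CH2Cl at 240° is eclipsed with Et at 240° (3.9). Total 8.6 kcal/mol.

8.6 kcal/mol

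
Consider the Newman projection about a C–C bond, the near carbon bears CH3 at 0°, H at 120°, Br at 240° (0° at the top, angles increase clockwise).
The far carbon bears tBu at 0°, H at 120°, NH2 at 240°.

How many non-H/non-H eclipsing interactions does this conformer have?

Non-H eclipsing pairs: CH3(0°)/tBu(0°); Br(240°)/NH2(240°) — 2 interactions.

2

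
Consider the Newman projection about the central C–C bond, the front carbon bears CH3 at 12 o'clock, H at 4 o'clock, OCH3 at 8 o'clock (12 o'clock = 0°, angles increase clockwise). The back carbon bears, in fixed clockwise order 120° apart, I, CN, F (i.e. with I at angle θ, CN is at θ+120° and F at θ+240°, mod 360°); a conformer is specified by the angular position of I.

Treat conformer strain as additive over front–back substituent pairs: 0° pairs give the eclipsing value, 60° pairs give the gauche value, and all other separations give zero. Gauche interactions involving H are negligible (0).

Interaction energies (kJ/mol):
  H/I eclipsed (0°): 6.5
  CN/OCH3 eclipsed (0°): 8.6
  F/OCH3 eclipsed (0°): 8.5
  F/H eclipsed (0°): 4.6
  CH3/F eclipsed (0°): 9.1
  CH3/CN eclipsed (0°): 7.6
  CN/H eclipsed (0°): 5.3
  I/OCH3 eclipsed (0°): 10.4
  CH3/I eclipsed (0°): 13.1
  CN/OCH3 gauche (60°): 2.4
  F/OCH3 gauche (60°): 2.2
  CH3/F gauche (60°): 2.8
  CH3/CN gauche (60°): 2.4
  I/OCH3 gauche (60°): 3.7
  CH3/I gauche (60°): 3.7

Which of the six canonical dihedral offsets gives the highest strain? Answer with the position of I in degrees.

0°

I at 0° (eclipsed): CH3(0°)/I(0°) eclipsed 13.1; H(120°)/CN(120°) eclipsed 5.3; OCH3(240°)/F(240°) eclipsed 8.5 → 26.9 kJ/mol.
I at 60° (staggered): CH3(0°)/I(60°) gauche 3.7; CH3(0°)/F(300°) gauche 2.8; OCH3(240°)/CN(180°) gauche 2.4; OCH3(240°)/F(300°) gauche 2.2 → 11.1 kJ/mol.
I at 120° (eclipsed): CH3(0°)/F(0°) eclipsed 9.1; H(120°)/I(120°) eclipsed 6.5; OCH3(240°)/CN(240°) eclipsed 8.6 → 24.2 kJ/mol.
I at 180° (staggered): CH3(0°)/CN(300°) gauche 2.4; CH3(0°)/F(60°) gauche 2.8; OCH3(240°)/I(180°) gauche 3.7; OCH3(240°)/CN(300°) gauche 2.4 → 11.3 kJ/mol.
I at 240° (eclipsed): CH3(0°)/CN(0°) eclipsed 7.6; H(120°)/F(120°) eclipsed 4.6; OCH3(240°)/I(240°) eclipsed 10.4 → 22.6 kJ/mol.
I at 300° (staggered): CH3(0°)/I(300°) gauche 3.7; CH3(0°)/CN(60°) gauche 2.4; OCH3(240°)/I(300°) gauche 3.7; OCH3(240°)/F(180°) gauche 2.2 → 12.0 kJ/mol.
The maximum (26.9 kJ/mol) occurs with I at 0°.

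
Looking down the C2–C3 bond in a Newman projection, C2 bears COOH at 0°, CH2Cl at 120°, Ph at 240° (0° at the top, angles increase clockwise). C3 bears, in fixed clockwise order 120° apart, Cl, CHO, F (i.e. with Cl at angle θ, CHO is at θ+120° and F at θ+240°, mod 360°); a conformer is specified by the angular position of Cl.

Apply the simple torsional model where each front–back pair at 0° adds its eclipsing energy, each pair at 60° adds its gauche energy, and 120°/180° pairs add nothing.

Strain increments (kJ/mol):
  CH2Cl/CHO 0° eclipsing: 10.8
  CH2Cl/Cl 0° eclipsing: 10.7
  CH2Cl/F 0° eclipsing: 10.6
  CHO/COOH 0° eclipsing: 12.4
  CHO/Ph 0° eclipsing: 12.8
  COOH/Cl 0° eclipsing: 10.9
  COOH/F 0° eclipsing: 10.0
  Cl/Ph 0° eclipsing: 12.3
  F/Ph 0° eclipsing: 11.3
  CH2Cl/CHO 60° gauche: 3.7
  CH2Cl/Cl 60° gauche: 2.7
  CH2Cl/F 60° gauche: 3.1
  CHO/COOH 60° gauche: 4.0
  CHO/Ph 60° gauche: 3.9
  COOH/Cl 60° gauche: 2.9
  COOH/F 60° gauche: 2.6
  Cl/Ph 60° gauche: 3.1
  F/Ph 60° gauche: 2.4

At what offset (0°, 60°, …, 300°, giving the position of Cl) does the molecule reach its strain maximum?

Cl at 0° (eclipsed): COOH–Cl eclipsed, CH2Cl–CHO eclipsed, Ph–F eclipsed; 10.9 + 10.8 + 11.3 = 33.0 kJ/mol.
Cl at 60° (staggered): COOH–Cl gauche, COOH–F gauche, CH2Cl–Cl gauche, CH2Cl–CHO gauche, Ph–CHO gauche, Ph–F gauche; 2.9 + 2.6 + 2.7 + 3.7 + 3.9 + 2.4 = 18.2 kJ/mol.
Cl at 120° (eclipsed): COOH–F eclipsed, CH2Cl–Cl eclipsed, Ph–CHO eclipsed; 10.0 + 10.7 + 12.8 = 33.5 kJ/mol.
Cl at 180° (staggered): COOH–CHO gauche, COOH–F gauche, CH2Cl–Cl gauche, CH2Cl–F gauche, Ph–Cl gauche, Ph–CHO gauche; 4.0 + 2.6 + 2.7 + 3.1 + 3.1 + 3.9 = 19.4 kJ/mol.
Cl at 240° (eclipsed): COOH–CHO eclipsed, CH2Cl–F eclipsed, Ph–Cl eclipsed; 12.4 + 10.6 + 12.3 = 35.3 kJ/mol.
Cl at 300° (staggered): COOH–Cl gauche, COOH–CHO gauche, CH2Cl–CHO gauche, CH2Cl–F gauche, Ph–Cl gauche, Ph–F gauche; 2.9 + 4.0 + 3.7 + 3.1 + 3.1 + 2.4 = 19.2 kJ/mol.
The maximum (35.3 kJ/mol) occurs with Cl at 240°.

240°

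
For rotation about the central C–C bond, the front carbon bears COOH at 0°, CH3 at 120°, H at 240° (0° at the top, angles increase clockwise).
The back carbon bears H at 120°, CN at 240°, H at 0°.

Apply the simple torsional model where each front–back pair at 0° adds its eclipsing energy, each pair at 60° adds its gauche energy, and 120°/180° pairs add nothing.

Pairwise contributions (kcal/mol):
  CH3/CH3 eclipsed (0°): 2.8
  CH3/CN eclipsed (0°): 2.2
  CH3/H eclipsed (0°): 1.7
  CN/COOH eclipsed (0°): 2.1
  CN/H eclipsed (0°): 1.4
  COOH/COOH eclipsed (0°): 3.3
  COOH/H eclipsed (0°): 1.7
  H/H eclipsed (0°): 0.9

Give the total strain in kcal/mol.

This conformer (eclipsed): COOH–H eclipsed, CH3–H eclipsed, H–CN eclipsed; 1.7 + 1.7 + 1.4 = 4.8 kcal/mol.

4.8 kcal/mol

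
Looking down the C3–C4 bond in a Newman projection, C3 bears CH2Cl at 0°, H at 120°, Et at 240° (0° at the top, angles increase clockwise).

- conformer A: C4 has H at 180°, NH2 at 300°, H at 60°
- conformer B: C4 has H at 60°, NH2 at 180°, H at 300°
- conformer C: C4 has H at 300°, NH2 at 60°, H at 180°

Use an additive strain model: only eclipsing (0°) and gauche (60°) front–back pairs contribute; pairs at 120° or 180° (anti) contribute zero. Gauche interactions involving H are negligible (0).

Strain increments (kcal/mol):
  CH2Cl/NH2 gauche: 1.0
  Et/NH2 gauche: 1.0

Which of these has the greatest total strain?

A (staggered): CH2Cl–NH2 gauche, Et–NH2 gauche; 1.0 + 1.0 = 2.0 kcal/mol.
B (staggered): Et–NH2 gauche; 1.0 = 1.0 kcal/mol.
C (staggered): CH2Cl–NH2 gauche; 1.0 = 1.0 kcal/mol.
A has the highest total (2.0 kcal/mol).

A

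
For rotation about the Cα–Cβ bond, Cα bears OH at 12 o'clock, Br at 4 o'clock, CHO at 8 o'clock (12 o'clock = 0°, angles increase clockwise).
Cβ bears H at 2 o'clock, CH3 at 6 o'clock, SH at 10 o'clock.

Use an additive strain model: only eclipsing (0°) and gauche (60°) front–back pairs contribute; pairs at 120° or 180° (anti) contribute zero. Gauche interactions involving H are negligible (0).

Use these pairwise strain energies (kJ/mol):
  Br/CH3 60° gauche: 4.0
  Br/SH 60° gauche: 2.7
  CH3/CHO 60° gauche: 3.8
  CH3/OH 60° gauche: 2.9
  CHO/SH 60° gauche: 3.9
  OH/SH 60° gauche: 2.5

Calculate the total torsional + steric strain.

This conformer (staggered): OH–SH gauche, Br–CH3 gauche, CHO–CH3 gauche, CHO–SH gauche; 2.5 + 4.0 + 3.8 + 3.9 = 14.2 kJ/mol.

14.2 kJ/mol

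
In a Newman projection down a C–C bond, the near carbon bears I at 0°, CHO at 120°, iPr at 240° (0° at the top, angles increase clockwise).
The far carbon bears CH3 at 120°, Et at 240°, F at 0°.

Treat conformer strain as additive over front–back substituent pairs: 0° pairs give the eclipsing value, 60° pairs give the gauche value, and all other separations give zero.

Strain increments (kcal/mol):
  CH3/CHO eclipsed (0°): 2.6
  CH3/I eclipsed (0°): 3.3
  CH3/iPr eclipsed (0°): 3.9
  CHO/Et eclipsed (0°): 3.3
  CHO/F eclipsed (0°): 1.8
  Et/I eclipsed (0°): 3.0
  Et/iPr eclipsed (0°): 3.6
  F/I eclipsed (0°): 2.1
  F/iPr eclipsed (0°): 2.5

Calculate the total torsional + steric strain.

8.3 kcal/mol

This conformer (eclipsed): I–F eclipsed, CHO–CH3 eclipsed, iPr–Et eclipsed; 2.1 + 2.6 + 3.6 = 8.3 kcal/mol.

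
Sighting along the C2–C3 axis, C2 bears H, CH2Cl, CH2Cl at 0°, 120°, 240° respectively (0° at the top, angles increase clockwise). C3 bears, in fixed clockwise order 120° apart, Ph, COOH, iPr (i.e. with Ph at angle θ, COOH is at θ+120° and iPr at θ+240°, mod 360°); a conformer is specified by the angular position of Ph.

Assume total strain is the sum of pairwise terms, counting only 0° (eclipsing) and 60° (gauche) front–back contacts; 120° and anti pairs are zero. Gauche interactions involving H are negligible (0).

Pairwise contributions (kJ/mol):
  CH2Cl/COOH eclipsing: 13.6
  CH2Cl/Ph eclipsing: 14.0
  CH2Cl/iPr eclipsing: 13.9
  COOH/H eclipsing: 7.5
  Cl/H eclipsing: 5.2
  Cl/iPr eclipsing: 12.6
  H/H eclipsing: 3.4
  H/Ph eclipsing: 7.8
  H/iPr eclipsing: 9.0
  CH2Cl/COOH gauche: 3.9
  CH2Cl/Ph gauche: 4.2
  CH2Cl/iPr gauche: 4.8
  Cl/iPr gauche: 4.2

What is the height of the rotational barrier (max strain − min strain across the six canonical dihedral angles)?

Ph at 0° is eclipsed. H at 0° is eclipsed with Ph at 0° (7.8); CH2Cl at 120° is eclipsed with COOH at 120° (13.6); CH2Cl at 240° is eclipsed with iPr at 240° (13.9). Total 35.3 kJ/mol.
Ph at 60° is staggered. CH2Cl at 120° is gauche with Ph at 60° (4.2); CH2Cl at 120° is gauche with COOH at 180° (3.9); CH2Cl at 240° is gauche with COOH at 180° (3.9); CH2Cl at 240° is gauche with iPr at 300° (4.8). Total 16.8 kJ/mol.
Ph at 120° is eclipsed. H at 0° is eclipsed with iPr at 0° (9.0); CH2Cl at 120° is eclipsed with Ph at 120° (14.0); CH2Cl at 240° is eclipsed with COOH at 240° (13.6). Total 36.6 kJ/mol.
Ph at 180° is staggered. CH2Cl at 120° is gauche with Ph at 180° (4.2); CH2Cl at 120° is gauche with iPr at 60° (4.8); CH2Cl at 240° is gauche with Ph at 180° (4.2); CH2Cl at 240° is gauche with COOH at 300° (3.9). Total 17.1 kJ/mol.
Ph at 240° is eclipsed. H at 0° is eclipsed with COOH at 0° (7.5); CH2Cl at 120° is eclipsed with iPr at 120° (13.9); CH2Cl at 240° is eclipsed with Ph at 240° (14.0). Total 35.4 kJ/mol.
Ph at 300° is staggered. CH2Cl at 120° is gauche with COOH at 60° (3.9); CH2Cl at 120° is gauche with iPr at 180° (4.8); CH2Cl at 240° is gauche with Ph at 300° (4.2); CH2Cl at 240° is gauche with iPr at 180° (4.8). Total 17.7 kJ/mol.
Max at 120° (36.6 kJ/mol), min at 60° (16.8 kJ/mol); barrier = 19.8 kJ/mol.

19.8 kJ/mol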